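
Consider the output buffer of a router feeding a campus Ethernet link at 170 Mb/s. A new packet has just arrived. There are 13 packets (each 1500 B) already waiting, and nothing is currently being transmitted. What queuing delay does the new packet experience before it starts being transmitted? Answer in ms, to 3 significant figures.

0.918 ms

Each queued packet: L/R = 12000/170000000 = 0.0705882 ms.
13 queued → 0.917647 ms.
Queuing delay = 0.918 ms.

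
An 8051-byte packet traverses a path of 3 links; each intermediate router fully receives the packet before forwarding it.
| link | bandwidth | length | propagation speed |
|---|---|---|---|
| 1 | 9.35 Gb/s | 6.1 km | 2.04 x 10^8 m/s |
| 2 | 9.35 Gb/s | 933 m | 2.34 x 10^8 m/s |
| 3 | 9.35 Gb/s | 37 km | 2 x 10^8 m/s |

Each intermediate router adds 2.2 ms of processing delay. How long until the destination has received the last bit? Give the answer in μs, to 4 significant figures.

4640 μs

L = 8051 × 8 = 64408 bits.
Transmission delay per hop = L/R = 64408/9350000000 = 6.88856 μs; 3 hops → 20.6657 μs.
Propagation delays (d/s per hop): 29.902, 3.98718, 185 μs; sum = 218.889 μs.
Processing at 2 router(s): 2 × 2.2 ms = 4400 μs.
End-to-end = 4640 μs.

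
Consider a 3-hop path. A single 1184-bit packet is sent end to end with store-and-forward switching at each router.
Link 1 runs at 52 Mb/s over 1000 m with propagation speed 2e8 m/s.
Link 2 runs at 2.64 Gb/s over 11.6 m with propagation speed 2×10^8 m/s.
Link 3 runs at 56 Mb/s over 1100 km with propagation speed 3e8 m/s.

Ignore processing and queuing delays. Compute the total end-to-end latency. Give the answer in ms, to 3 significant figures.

3.72 ms

Transmission delays (L/R per hop): 0.0227692, 0.000448485, 0.0211429 ms; sum = 0.0443606 ms.
Propagation delays (d/s per hop): 0.005, 5.8e-05, 3.66667 ms; sum = 3.67172 ms.
End-to-end = 3.72 ms.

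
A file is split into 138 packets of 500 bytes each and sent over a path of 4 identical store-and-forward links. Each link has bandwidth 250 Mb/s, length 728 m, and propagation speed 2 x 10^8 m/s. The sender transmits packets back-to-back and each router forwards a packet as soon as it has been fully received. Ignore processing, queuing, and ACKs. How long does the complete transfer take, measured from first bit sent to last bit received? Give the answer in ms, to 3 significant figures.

Per-hop transmission t_tx = L/R = 4000/250000000 = 0.016 ms.
Per-hop propagation t_prop = 728/200000000 = 0.00364 ms.
Pipeline fill: first packet needs 4·t_tx to clear all hops; remaining 137 packets each add one t_tx.
Total = (4+138-1)·t_tx + 4·t_prop = 141·0.016 + 4·0.00364 = 2.27 ms.

2.27 ms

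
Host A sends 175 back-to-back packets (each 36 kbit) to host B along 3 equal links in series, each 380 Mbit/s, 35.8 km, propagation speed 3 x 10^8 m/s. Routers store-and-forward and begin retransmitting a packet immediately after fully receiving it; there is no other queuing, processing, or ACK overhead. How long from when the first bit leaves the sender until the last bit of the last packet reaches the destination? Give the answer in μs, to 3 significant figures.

Per-hop transmission t_tx = L/R = 36000/380000000 = 94.7368 μs.
Per-hop propagation t_prop = 35800/300000000 = 119.333 μs.
Pipeline fill: first packet needs 3·t_tx to clear all hops; remaining 174 packets each add one t_tx.
Total = (3+175-1)·t_tx + 3·t_prop = 177·94.7368 + 3·119.333 = 17100 μs.

17100 μs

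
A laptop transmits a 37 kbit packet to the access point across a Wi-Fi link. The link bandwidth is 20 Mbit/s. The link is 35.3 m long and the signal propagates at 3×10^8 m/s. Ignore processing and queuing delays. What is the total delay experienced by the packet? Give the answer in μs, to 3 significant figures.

L = 37000 bits.
Transmission delay = L/R = 37000 / 20000000 = 1850 μs.
Propagation delay = d/s = 35.3 m / 300000000 m/s = 0.117667 μs.
Total = 1850 μs.

1850 μs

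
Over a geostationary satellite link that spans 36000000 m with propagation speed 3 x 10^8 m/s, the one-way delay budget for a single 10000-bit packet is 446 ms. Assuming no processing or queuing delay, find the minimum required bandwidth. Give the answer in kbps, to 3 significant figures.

30.7 kbps

Propagation delay = 36000000 / 300000000 = 120 ms.
Transmission budget = 446 − 120 = 326 ms.
R ≥ L / t_tx = 10000 bits / 0.326 s = 30.7 kbps.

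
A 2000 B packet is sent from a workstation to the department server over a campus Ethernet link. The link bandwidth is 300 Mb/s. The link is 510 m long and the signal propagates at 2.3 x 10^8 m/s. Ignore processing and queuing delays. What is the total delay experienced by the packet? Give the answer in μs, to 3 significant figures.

L = 2000 × 8 = 16000 bits.
Transmission delay = L/R = 16000 / 300000000 = 53.3333 μs.
Propagation delay = d/s = 510 m / 2.3e+08 m/s = 2.21739 μs.
Total = 55.6 μs.

55.6 μs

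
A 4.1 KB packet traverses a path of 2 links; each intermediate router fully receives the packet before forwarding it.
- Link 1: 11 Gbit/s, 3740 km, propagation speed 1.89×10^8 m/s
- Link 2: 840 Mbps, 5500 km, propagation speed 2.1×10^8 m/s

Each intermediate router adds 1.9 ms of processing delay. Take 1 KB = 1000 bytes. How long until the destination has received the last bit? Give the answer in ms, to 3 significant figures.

47.9 ms

L = 32800 bits.
Transmission delays (L/R per hop): 0.00298182, 0.0390476 ms; sum = 0.0420294 ms.
Propagation delays (d/s per hop): 19.7884, 26.1905 ms; sum = 45.9788 ms.
Processing at 1 router(s): 1 × 1.9 ms = 1.9 ms.
End-to-end = 47.9 ms.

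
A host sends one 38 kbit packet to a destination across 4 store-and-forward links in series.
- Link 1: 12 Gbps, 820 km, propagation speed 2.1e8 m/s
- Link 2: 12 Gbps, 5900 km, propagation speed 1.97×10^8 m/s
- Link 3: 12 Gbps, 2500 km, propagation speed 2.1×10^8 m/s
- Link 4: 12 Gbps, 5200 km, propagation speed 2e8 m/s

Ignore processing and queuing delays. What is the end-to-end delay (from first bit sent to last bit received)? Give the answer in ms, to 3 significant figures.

L = 38000 bits.
Transmission delay per hop = L/R = 38000/12000000000 = 0.00316667 ms; 4 hops → 0.0126667 ms.
Propagation delays (d/s per hop): 3.90476, 29.9492, 11.9048, 26 ms; sum = 71.7588 ms.
End-to-end = 71.8 ms.

71.8 ms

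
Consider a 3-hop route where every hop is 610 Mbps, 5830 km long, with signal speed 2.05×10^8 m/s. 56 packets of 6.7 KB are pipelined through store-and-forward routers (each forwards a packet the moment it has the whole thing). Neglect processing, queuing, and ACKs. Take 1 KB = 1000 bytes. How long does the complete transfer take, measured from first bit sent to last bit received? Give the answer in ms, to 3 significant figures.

90.4 ms

Per-hop transmission t_tx = L/R = 53600/610000000 = 0.0878689 ms.
Per-hop propagation t_prop = 5830000/2.05e+08 = 28.439 ms.
Pipeline fill: first packet needs 3·t_tx to clear all hops; remaining 55 packets each add one t_tx.
Total = (3+56-1)·t_tx + 3·t_prop = 58·0.0878689 + 3·28.439 = 90.4 ms.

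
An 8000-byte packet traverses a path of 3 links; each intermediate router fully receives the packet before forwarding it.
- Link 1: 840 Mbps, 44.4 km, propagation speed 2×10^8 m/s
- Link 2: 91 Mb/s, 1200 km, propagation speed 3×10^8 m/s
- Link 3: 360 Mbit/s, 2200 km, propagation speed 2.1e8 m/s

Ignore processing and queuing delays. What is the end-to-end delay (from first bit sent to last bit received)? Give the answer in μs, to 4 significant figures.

15660 μs

L = 8000 × 8 = 64000 bits.
Transmission delays (L/R per hop): 76.1905, 703.297, 177.778 μs; sum = 957.265 μs.
Propagation delays (d/s per hop): 222, 4000, 10476.2 μs; sum = 14698.2 μs.
End-to-end = 15660 μs.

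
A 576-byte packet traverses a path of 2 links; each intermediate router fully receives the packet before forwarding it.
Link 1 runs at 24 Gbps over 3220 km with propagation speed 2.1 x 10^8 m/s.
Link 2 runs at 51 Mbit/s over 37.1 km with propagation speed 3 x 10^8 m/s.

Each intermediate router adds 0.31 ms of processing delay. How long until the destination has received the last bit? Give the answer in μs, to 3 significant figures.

L = 576 × 8 = 4608 bits.
Transmission delays (L/R per hop): 0.192, 90.3529 μs; sum = 90.5449 μs.
Propagation delays (d/s per hop): 15333.3, 123.667 μs; sum = 15457 μs.
Processing at 1 router(s): 1 × 0.31 ms = 310 μs.
End-to-end = 15900 μs.

15900 μs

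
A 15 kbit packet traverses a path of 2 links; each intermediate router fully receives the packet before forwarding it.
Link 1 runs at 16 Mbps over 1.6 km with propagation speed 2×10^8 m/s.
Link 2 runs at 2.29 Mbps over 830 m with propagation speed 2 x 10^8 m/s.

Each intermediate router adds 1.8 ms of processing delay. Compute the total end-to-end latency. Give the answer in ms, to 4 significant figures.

9.300 ms

L = 15000 bits.
Transmission delays (L/R per hop): 0.9375, 6.55022 ms; sum = 7.48772 ms.
Propagation delays (d/s per hop): 0.008, 0.00415 ms; sum = 0.01215 ms.
Processing at 1 router(s): 1 × 1.8 ms = 1.8 ms.
End-to-end = 9.300 ms.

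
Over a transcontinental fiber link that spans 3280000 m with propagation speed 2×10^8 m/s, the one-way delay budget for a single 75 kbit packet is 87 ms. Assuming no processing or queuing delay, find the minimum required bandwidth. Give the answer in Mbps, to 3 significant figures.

Propagation delay = 3280000 / 200000000 = 16.4 ms.
Transmission budget = 87 − 16.4 = 70.6 ms.
R ≥ L / t_tx = 75000 bits / 0.0706 s = 1.06 Mbps.

1.06 Mbps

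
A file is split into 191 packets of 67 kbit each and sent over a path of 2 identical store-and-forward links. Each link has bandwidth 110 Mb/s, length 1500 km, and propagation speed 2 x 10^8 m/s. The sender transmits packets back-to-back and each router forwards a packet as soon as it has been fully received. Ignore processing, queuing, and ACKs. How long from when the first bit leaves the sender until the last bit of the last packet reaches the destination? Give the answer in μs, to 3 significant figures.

Per-hop transmission t_tx = L/R = 67000/110000000 = 609.091 μs.
Per-hop propagation t_prop = 1500000/200000000 = 7500 μs.
Pipeline fill: first packet needs 2·t_tx to clear all hops; remaining 190 packets each add one t_tx.
Total = (2+191-1)·t_tx + 2·t_prop = 192·609.091 + 2·7500 = 132000 μs.

132000 μs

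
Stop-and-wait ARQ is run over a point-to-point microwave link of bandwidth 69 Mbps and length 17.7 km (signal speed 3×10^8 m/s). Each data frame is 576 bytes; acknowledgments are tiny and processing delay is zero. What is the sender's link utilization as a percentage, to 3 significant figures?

36.1 %

t_tx = L/R = 4608/69000000 = 6.67826e-05 s.
t_prop = 17700/300000000 = 5.9e-05 s; RTT = 0.000118 s.
Cycle = t_tx + RTT = 0.000184783 s.
Utilization = t_tx / cycle = 6.67826e-05/0.000184783 = 36.1 %.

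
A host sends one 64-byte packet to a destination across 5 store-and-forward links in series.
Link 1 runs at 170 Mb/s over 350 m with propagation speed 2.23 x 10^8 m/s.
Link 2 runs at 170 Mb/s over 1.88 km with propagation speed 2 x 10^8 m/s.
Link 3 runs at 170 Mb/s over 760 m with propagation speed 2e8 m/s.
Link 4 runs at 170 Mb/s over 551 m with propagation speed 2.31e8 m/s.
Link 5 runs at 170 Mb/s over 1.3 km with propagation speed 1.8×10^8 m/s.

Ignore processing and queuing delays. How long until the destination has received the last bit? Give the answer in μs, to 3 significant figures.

39.4 μs

L = 64 × 8 = 512 bits.
Transmission delay per hop = L/R = 512/170000000 = 3.01176 μs; 5 hops → 15.0588 μs.
Propagation delays (d/s per hop): 1.56951, 9.4, 3.8, 2.38528, 7.22222 μs; sum = 24.377 μs.
End-to-end = 39.4 μs.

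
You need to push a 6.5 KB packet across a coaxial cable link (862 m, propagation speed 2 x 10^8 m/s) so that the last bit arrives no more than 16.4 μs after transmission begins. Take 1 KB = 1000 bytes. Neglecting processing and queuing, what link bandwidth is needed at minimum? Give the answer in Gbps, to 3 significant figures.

L = 52000 bits.
Propagation delay = 862 / 200000000 = 4.31 μs.
Transmission budget = 16.4 − 4.31 = 12.09 μs.
R ≥ L / t_tx = 52000 bits / 1.209e-05 s = 4.30 Gbps.

4.30 Gbps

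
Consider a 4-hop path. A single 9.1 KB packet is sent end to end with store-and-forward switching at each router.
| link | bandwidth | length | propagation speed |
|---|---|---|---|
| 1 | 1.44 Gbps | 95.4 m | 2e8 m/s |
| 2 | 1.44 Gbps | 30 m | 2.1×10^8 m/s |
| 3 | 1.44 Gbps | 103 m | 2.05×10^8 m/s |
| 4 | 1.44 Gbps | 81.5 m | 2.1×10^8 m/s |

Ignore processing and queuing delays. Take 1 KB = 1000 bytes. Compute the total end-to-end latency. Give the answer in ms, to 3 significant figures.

0.204 ms

L = 72800 bits.
Transmission delay per hop = L/R = 72800/1440000000 = 0.0505556 ms; 4 hops → 0.202222 ms.
Propagation delays (d/s per hop): 0.000477, 0.000142857, 0.000502439, 0.000388095 ms; sum = 0.00151039 ms.
End-to-end = 0.204 ms.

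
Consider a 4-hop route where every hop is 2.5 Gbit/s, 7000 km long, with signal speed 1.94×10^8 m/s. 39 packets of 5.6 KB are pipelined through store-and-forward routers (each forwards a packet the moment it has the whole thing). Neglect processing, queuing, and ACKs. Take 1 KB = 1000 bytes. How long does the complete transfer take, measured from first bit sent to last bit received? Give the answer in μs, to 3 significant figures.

Per-hop transmission t_tx = L/R = 44800/2500000000 = 17.92 μs.
Per-hop propagation t_prop = 7000000/194000000 = 36082.5 μs.
Pipeline fill: first packet needs 4·t_tx to clear all hops; remaining 38 packets each add one t_tx.
Total = (4+39-1)·t_tx + 4·t_prop = 42·17.92 + 4·36082.5 = 145000 μs.

145000 μs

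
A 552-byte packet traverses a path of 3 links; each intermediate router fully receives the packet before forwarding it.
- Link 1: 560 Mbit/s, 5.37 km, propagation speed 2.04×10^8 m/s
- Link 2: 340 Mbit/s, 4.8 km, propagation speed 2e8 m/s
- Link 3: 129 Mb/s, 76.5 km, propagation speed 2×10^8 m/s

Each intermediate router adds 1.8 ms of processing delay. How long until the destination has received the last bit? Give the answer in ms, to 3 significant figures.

L = 552 × 8 = 4416 bits.
Transmission delays (L/R per hop): 0.00788571, 0.0129882, 0.0342326 ms; sum = 0.0551065 ms.
Propagation delays (d/s per hop): 0.0263235, 0.024, 0.3825 ms; sum = 0.432824 ms.
Processing at 2 router(s): 2 × 1.8 ms = 3.6 ms.
End-to-end = 4.09 ms.

4.09 ms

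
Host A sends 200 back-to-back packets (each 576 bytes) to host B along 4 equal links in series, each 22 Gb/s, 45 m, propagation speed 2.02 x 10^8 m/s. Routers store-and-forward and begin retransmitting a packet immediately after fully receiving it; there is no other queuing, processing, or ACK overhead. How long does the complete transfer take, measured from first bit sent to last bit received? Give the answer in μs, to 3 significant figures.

Per-hop transmission t_tx = L/R = 4608/22000000000 = 0.209455 μs.
Per-hop propagation t_prop = 45/202000000 = 0.222772 μs.
Pipeline fill: first packet needs 4·t_tx to clear all hops; remaining 199 packets each add one t_tx.
Total = (4+200-1)·t_tx + 4·t_prop = 203·0.209455 + 4·0.222772 = 43.4 μs.

43.4 μs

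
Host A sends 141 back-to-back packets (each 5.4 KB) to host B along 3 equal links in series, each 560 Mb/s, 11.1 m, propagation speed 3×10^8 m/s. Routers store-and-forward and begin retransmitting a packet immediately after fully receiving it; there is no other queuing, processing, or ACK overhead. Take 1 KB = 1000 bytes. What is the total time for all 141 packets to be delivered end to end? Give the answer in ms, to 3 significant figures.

11.0 ms

Per-hop transmission t_tx = L/R = 43200/560000000 = 0.0771429 ms.
Per-hop propagation t_prop = 11.1/300000000 = 3.7e-05 ms.
Pipeline fill: first packet needs 3·t_tx to clear all hops; remaining 140 packets each add one t_tx.
Total = (3+141-1)·t_tx + 3·t_prop = 143·0.0771429 + 3·3.7e-05 = 11.0 ms.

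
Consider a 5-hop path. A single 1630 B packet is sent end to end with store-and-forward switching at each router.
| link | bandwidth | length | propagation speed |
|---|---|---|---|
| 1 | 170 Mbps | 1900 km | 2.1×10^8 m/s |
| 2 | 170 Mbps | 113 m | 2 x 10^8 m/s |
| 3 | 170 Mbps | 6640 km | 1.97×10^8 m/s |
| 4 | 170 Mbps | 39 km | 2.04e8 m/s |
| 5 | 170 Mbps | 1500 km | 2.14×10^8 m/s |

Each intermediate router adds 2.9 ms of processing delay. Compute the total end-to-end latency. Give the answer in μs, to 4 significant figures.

61940 μs

L = 1630 × 8 = 13040 bits.
Transmission delay per hop = L/R = 13040/170000000 = 76.7059 μs; 5 hops → 383.529 μs.
Propagation delays (d/s per hop): 9047.62, 0.565, 33705.6, 191.176, 7009.35 μs; sum = 49954.3 μs.
Processing at 4 router(s): 4 × 2.9 ms = 11600 μs.
End-to-end = 61940 μs.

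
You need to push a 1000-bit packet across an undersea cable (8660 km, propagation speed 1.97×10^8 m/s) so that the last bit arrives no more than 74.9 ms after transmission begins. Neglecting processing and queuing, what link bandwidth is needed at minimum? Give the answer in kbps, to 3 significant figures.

Propagation delay = 8660000 / 197000000 = 43.9594 ms.
Transmission budget = 74.9 − 43.9594 = 30.9406 ms.
R ≥ L / t_tx = 1000 bits / 0.0309406 s = 32.3 kbps.

32.3 kbps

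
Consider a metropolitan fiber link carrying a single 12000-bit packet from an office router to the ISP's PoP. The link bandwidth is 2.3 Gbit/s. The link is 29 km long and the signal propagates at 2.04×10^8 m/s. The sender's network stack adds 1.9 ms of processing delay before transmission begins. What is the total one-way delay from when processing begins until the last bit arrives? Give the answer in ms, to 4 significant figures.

2.047 ms

Transmission delay = L/R = 12000 / 2300000000 = 0.00521739 ms.
Propagation delay = d/s = 29000 m / 204000000 m/s = 0.142157 ms.
Plus processing delay 1.9 ms = 1.9 ms.
Total = 2.047 ms.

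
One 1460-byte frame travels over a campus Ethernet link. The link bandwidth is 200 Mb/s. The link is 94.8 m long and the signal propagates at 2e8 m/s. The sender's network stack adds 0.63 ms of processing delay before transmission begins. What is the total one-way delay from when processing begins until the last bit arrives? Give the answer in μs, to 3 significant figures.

689 μs

L = 1460 × 8 = 11680 bits.
Transmission delay = L/R = 11680 / 200000000 = 58.4 μs.
Propagation delay = d/s = 94.8 m / 200000000 m/s = 0.474 μs.
Plus processing delay 0.63 ms = 630 μs.
Total = 689 μs.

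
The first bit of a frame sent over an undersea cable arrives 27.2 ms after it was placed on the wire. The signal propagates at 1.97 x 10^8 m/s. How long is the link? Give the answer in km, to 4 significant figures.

d = s × t_prop = 197000000 × 0.0272 = 5358 km.

5358 km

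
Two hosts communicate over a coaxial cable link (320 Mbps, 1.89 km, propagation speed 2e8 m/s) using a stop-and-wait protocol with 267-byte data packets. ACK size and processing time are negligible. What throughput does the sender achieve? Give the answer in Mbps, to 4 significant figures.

83.52 Mbps

t_tx = L/R = 2136/320000000 = 6.675e-06 s.
t_prop = 1890/200000000 = 9.45e-06 s; RTT = 1.89e-05 s.
Cycle = t_tx + RTT = 2.5575e-05 s.
Throughput = L / cycle = 2136 / 2.5575e-05 = 83.52 Mbps.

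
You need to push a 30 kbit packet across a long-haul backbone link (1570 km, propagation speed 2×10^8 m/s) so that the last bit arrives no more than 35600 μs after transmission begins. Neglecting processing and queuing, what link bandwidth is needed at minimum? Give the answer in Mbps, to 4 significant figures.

Propagation delay = 1570000 / 200000000 = 7850 μs.
Transmission budget = 35600 − 7850 = 27750 μs.
R ≥ L / t_tx = 30000 bits / 0.02775 s = 1.081 Mbps.

1.081 Mbps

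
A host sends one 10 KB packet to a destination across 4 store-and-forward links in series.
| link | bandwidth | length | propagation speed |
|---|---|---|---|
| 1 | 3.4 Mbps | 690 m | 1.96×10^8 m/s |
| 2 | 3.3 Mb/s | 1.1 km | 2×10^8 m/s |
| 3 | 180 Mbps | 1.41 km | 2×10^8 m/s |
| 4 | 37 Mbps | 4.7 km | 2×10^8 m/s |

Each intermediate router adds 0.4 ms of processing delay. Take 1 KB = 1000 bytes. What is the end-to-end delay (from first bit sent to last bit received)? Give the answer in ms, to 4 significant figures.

L = 80000 bits.
Transmission delays (L/R per hop): 23.5294, 24.2424, 0.444444, 2.16216 ms; sum = 50.3784 ms.
Propagation delays (d/s per hop): 0.00352041, 0.0055, 0.00705, 0.0235 ms; sum = 0.0395704 ms.
Processing at 3 router(s): 3 × 0.4 ms = 1.2 ms.
End-to-end = 51.62 ms.

51.62 ms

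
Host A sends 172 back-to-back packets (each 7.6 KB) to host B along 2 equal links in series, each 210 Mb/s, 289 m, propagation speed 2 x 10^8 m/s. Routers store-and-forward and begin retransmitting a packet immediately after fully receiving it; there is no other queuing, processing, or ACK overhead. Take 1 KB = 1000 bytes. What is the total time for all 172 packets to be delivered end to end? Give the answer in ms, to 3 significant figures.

Per-hop transmission t_tx = L/R = 60800/210000000 = 0.289524 ms.
Per-hop propagation t_prop = 289/200000000 = 0.001445 ms.
Pipeline fill: first packet needs 2·t_tx to clear all hops; remaining 171 packets each add one t_tx.
Total = (2+172-1)·t_tx + 2·t_prop = 173·0.289524 + 2·0.001445 = 50.1 ms.

50.1 ms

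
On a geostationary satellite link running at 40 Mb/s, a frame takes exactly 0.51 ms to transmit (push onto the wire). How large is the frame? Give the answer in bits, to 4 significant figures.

L = R × t_tx = 40000000 b/s × 0.00051 s = 20400 bits.

20400 bits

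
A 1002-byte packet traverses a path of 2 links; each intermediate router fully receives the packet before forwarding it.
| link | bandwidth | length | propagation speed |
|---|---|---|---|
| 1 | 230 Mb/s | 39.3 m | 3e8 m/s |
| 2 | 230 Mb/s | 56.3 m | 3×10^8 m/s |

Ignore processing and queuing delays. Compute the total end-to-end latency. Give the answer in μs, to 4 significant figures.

L = 1002 × 8 = 8016 bits.
Transmission delay per hop = L/R = 8016/230000000 = 34.8522 μs; 2 hops → 69.7043 μs.
Propagation delays (d/s per hop): 0.131, 0.187667 μs; sum = 0.318667 μs.
End-to-end = 70.02 μs.

70.02 μs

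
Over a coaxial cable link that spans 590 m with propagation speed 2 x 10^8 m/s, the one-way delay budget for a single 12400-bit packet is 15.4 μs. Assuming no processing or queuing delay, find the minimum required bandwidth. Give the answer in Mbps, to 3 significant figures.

996 Mbps

Propagation delay = 590 / 200000000 = 2.95 μs.
Transmission budget = 15.4 − 2.95 = 12.45 μs.
R ≥ L / t_tx = 12400 bits / 1.245e-05 s = 996 Mbps.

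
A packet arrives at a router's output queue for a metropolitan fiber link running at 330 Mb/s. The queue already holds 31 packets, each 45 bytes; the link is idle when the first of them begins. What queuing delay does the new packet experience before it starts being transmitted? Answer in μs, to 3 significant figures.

33.8 μs

Each queued packet: L/R = 360/330000000 = 1.09091 μs.
31 queued → 33.8182 μs.
Queuing delay = 33.8 μs.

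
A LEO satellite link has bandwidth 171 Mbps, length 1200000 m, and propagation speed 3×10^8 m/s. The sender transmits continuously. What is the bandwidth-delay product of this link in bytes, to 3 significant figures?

Propagation delay = 1200000 / 300000000 = 0.004 s.
BDP = R × t_prop = 171000000 × 0.004 = 684000 bits.
In bytes: 684000/8 = 85500 bytes.

85500 bytes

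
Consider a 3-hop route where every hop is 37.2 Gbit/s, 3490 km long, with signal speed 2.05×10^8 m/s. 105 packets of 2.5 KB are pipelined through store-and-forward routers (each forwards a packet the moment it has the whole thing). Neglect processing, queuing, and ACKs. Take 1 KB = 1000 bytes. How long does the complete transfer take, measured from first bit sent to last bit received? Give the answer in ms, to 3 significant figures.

51.1 ms

Per-hop transmission t_tx = L/R = 20000/37200000000 = 0.000537634 ms.
Per-hop propagation t_prop = 3490000/2.05e+08 = 17.0244 ms.
Pipeline fill: first packet needs 3·t_tx to clear all hops; remaining 104 packets each add one t_tx.
Total = (3+105-1)·t_tx + 3·t_prop = 107·0.000537634 + 3·17.0244 = 51.1 ms.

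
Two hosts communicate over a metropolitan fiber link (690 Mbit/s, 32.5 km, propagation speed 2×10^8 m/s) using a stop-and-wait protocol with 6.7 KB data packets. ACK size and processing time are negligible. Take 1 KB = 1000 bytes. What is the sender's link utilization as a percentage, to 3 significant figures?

19.3 %

t_tx = L/R = 53600/690000000 = 7.76812e-05 s.
t_prop = 32500/200000000 = 0.0001625 s; RTT = 0.000325 s.
Cycle = t_tx + RTT = 0.000402681 s.
Utilization = t_tx / cycle = 7.76812e-05/0.000402681 = 19.3 %.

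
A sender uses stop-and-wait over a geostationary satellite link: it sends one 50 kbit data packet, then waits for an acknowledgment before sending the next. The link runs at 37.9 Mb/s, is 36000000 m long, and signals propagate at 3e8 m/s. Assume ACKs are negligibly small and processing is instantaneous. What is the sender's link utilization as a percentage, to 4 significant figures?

0.5467 %

t_tx = L/R = 50000/37900000 = 0.00131926 s.
t_prop = 36000000/300000000 = 0.12 s; RTT = 0.24 s.
Cycle = t_tx + RTT = 0.241319 s.
Utilization = t_tx / cycle = 0.00131926/0.241319 = 0.5467 %.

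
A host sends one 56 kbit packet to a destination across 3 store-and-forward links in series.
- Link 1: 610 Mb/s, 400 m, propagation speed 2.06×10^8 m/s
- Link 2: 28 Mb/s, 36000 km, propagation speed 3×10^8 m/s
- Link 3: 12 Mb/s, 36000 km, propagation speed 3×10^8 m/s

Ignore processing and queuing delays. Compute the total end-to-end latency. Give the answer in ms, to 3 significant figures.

L = 56000 bits.
Transmission delays (L/R per hop): 0.0918033, 2, 4.66667 ms; sum = 6.75847 ms.
Propagation delays (d/s per hop): 0.00194175, 120, 120 ms; sum = 240.002 ms.
End-to-end = 247 ms.

247 ms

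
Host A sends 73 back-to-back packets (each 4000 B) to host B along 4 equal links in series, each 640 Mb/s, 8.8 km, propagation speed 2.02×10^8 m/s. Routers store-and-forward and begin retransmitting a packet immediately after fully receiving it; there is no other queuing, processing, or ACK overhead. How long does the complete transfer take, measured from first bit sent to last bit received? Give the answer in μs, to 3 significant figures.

Per-hop transmission t_tx = L/R = 32000/640000000 = 50 μs.
Per-hop propagation t_prop = 8800/202000000 = 43.5644 μs.
Pipeline fill: first packet needs 4·t_tx to clear all hops; remaining 72 packets each add one t_tx.
Total = (4+73-1)·t_tx + 4·t_prop = 76·50 + 4·43.5644 = 3970 μs.

3970 μs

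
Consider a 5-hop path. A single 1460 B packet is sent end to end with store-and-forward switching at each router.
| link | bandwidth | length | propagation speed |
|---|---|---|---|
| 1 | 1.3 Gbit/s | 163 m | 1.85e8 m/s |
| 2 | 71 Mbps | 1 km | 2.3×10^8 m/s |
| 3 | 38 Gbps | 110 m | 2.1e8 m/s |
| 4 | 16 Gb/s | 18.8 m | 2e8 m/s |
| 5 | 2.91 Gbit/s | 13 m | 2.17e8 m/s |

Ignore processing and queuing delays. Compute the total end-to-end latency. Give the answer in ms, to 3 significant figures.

L = 1460 × 8 = 11680 bits.
Transmission delays (L/R per hop): 0.00898462, 0.164507, 0.000307368, 0.00073, 0.00401375 ms; sum = 0.178543 ms.
Propagation delays (d/s per hop): 0.000881081, 0.00434783, 0.00052381, 9.4e-05, 5.99078e-05 ms; sum = 0.00590662 ms.
End-to-end = 0.184 ms.

0.184 ms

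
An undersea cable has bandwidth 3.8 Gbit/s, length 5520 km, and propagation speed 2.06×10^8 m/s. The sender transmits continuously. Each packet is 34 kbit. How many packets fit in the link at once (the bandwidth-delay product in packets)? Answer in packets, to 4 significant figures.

2995 packets

Propagation delay = 5520000 / 206000000 = 0.0267961 s.
BDP = R × t_prop = 3800000000 × 0.0267961 = 101825000 bits.
In packets of 34000 bits: 2995 packets.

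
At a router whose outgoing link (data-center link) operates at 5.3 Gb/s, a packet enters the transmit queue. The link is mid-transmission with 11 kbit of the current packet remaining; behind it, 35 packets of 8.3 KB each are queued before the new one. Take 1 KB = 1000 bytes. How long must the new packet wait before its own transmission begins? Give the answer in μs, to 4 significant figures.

440.6 μs

Each queued packet: L/R = 66400/5300000000 = 12.5283 μs.
35 queued → 438.491 μs.
Plus remaining 11000 bits of current packet: 2.07547 μs.
Queuing delay = 440.6 μs.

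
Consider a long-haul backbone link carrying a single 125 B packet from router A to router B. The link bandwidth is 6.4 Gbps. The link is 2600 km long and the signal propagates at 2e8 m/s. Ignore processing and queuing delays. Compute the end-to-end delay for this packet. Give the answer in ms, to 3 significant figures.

13.0 ms

L = 125 × 8 = 1000 bits.
Transmission delay = L/R = 1000 / 6400000000 = 0.00015625 ms.
Propagation delay = d/s = 2600000 m / 200000000 m/s = 13 ms.
Total = 13.0 ms.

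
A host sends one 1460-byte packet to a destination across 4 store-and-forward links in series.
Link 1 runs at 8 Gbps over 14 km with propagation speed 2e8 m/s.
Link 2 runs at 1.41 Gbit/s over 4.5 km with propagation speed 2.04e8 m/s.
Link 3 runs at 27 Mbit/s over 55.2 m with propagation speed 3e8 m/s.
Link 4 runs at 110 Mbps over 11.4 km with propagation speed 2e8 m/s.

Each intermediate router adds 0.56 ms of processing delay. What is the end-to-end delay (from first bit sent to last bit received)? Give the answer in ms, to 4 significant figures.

2.378 ms

L = 1460 × 8 = 11680 bits.
Transmission delays (L/R per hop): 0.00146, 0.00828369, 0.432593, 0.106182 ms; sum = 0.548518 ms.
Propagation delays (d/s per hop): 0.07, 0.0220588, 0.000184, 0.057 ms; sum = 0.149243 ms.
Processing at 3 router(s): 3 × 0.56 ms = 1.68 ms.
End-to-end = 2.378 ms.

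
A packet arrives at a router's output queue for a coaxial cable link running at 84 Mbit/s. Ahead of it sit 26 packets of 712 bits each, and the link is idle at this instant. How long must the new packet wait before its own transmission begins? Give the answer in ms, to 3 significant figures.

0.220 ms

Each queued packet: L/R = 712/84000000 = 0.00847619 ms.
26 queued → 0.220381 ms.
Queuing delay = 0.220 ms.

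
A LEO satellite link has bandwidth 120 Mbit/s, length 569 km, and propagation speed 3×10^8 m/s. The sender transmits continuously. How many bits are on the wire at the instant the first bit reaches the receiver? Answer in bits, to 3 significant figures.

Propagation delay = 569000 / 300000000 = 0.00189667 s.
BDP = R × t_prop = 120000000 × 0.00189667 = 227600 bits.

228000 bits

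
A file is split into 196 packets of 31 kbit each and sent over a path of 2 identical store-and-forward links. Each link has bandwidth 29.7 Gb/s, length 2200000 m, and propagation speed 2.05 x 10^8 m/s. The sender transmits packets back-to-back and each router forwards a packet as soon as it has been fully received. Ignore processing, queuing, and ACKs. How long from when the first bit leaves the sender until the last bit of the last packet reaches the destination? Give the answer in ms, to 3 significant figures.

Per-hop transmission t_tx = L/R = 31000/29700000000 = 0.00104377 ms.
Per-hop propagation t_prop = 2200000/2.05e+08 = 10.7317 ms.
Pipeline fill: first packet needs 2·t_tx to clear all hops; remaining 195 packets each add one t_tx.
Total = (2+196-1)·t_tx + 2·t_prop = 197·0.00104377 + 2·10.7317 = 21.7 ms.

21.7 ms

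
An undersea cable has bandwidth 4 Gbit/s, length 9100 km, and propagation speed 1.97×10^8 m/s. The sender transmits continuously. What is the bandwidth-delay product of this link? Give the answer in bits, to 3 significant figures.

Propagation delay = 9100000 / 197000000 = 0.0461929 s.
BDP = R × t_prop = 4000000000 × 0.0461929 = 184772000 bits.

185000000 bits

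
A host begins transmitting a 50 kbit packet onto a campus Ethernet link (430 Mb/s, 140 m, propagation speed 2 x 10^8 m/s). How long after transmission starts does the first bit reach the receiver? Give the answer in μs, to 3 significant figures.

First bit experiences only propagation delay: d/s = 140/200000000 = 0.700 μs.

0.700 μs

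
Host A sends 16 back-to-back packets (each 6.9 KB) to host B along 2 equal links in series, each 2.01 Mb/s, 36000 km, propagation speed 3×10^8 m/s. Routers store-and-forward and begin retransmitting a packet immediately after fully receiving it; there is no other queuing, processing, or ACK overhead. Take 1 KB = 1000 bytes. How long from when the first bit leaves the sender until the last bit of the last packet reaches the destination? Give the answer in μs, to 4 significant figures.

Per-hop transmission t_tx = L/R = 55200/2.01e+06 = 27462.7 μs.
Per-hop propagation t_prop = 36000000/300000000 = 120000 μs.
Pipeline fill: first packet needs 2·t_tx to clear all hops; remaining 15 packets each add one t_tx.
Total = (2+16-1)·t_tx + 2·t_prop = 17·27462.7 + 2·120000 = 706900 μs.

706900 μs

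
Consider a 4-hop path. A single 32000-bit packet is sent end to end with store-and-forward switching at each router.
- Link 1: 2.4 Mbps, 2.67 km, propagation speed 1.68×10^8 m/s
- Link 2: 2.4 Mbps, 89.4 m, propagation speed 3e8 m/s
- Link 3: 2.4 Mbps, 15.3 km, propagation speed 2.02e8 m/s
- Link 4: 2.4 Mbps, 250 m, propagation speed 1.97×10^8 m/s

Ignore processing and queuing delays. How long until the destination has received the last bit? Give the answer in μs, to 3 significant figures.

Transmission delay per hop = L/R = 32000/2400000 = 13333.3 μs; 4 hops → 53333.3 μs.
Propagation delays (d/s per hop): 15.8929, 0.298, 75.7426, 1.26904 μs; sum = 93.2025 μs.
End-to-end = 53400 μs.

53400 μs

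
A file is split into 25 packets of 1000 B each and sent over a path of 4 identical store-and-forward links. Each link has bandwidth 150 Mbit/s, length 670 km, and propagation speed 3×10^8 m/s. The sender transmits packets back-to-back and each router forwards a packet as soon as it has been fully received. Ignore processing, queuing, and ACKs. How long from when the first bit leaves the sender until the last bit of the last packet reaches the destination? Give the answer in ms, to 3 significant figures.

10.4 ms

Per-hop transmission t_tx = L/R = 8000/150000000 = 0.0533333 ms.
Per-hop propagation t_prop = 670000/300000000 = 2.23333 ms.
Pipeline fill: first packet needs 4·t_tx to clear all hops; remaining 24 packets each add one t_tx.
Total = (4+25-1)·t_tx + 4·t_prop = 28·0.0533333 + 4·2.23333 = 10.4 ms.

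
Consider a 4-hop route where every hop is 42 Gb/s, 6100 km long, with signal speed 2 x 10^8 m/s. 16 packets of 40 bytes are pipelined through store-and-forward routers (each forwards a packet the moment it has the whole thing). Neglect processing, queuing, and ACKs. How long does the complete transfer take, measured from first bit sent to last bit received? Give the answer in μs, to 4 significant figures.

Per-hop transmission t_tx = L/R = 320/42000000000 = 0.00761905 μs.
Per-hop propagation t_prop = 6100000/200000000 = 30500 μs.
Pipeline fill: first packet needs 4·t_tx to clear all hops; remaining 15 packets each add one t_tx.
Total = (4+16-1)·t_tx + 4·t_prop = 19·0.00761905 + 4·30500 = 122000 μs.

122000 μs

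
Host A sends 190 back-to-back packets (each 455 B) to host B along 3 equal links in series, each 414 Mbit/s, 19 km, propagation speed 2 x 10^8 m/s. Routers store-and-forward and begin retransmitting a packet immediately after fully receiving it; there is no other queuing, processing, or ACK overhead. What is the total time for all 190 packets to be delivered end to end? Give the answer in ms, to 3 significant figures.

Per-hop transmission t_tx = L/R = 3640/414000000 = 0.00879227 ms.
Per-hop propagation t_prop = 19000/200000000 = 0.095 ms.
Pipeline fill: first packet needs 3·t_tx to clear all hops; remaining 189 packets each add one t_tx.
Total = (3+190-1)·t_tx + 3·t_prop = 192·0.00879227 + 3·0.095 = 1.97 ms.

1.97 ms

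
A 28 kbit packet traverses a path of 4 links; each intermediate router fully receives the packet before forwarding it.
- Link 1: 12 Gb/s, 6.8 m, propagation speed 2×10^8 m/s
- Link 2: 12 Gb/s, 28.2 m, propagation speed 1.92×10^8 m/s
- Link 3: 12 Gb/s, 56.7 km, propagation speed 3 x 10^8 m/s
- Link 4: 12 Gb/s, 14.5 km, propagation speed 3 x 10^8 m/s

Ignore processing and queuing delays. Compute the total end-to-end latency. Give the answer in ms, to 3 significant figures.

0.247 ms

L = 28000 bits.
Transmission delay per hop = L/R = 28000/12000000000 = 0.00233333 ms; 4 hops → 0.00933333 ms.
Propagation delays (d/s per hop): 3.4e-05, 0.000146875, 0.189, 0.0483333 ms; sum = 0.237514 ms.
End-to-end = 0.247 ms.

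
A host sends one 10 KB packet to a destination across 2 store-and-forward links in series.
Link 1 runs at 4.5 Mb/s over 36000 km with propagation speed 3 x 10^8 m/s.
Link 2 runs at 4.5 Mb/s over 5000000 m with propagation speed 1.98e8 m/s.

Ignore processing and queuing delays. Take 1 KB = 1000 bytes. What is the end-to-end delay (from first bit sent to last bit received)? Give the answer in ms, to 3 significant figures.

L = 80000 bits.
Transmission delay per hop = L/R = 80000/4500000 = 17.7778 ms; 2 hops → 35.5556 ms.
Propagation delays (d/s per hop): 120, 25.2525 ms; sum = 145.253 ms.
End-to-end = 181 ms.

181 ms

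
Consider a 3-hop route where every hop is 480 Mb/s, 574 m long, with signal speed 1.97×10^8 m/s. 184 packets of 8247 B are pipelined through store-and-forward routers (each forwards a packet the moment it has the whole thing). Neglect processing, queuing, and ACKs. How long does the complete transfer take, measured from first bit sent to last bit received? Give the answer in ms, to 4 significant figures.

Per-hop transmission t_tx = L/R = 65976/480000000 = 0.13745 ms.
Per-hop propagation t_prop = 574/197000000 = 0.00291371 ms.
Pipeline fill: first packet needs 3·t_tx to clear all hops; remaining 183 packets each add one t_tx.
Total = (3+184-1)·t_tx + 3·t_prop = 186·0.13745 + 3·0.00291371 = 25.57 ms.

25.57 ms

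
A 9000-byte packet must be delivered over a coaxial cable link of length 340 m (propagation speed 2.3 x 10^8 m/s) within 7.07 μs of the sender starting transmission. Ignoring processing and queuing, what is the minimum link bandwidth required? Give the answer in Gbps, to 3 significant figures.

L = 72000 bits.
Propagation delay = 340 / 2.3e+08 = 1.47826 μs.
Transmission budget = 7.07 − 1.47826 = 5.59174 μs.
R ≥ L / t_tx = 72000 bits / 5.59174e-06 s = 12.9 Gbps.

12.9 Gbps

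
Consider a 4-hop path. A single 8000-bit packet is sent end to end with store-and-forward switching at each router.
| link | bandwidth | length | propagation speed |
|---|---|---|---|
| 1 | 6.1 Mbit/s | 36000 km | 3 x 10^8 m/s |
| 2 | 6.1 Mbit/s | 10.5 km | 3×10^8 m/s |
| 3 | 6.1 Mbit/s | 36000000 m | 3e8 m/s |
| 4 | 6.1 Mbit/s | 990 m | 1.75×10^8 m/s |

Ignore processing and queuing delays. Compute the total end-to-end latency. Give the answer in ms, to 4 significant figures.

Transmission delay per hop = L/R = 8000/6100000 = 1.31148 ms; 4 hops → 5.2459 ms.
Propagation delays (d/s per hop): 120, 0.035, 120, 0.00565714 ms; sum = 240.041 ms.
End-to-end = 245.3 ms.

245.3 ms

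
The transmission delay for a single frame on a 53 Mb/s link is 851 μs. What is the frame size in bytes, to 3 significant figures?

L = R × t_tx = 53000000 b/s × 0.000851 s = 45103 bits.
In bytes: 45103 / 8 = 5640 bytes.

5640 bytes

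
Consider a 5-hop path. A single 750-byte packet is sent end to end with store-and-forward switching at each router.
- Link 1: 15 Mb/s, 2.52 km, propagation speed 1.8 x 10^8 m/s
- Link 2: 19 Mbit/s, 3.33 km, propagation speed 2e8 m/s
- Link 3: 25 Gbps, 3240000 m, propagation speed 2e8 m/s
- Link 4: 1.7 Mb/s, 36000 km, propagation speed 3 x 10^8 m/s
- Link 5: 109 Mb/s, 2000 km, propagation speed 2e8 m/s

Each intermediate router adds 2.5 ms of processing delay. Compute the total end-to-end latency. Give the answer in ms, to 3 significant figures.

161 ms

L = 750 × 8 = 6000 bits.
Transmission delays (L/R per hop): 0.4, 0.315789, 0.00024, 3.52941, 0.0550459 ms; sum = 4.30049 ms.
Propagation delays (d/s per hop): 0.014, 0.01665, 16.2, 120, 10 ms; sum = 146.231 ms.
Processing at 4 router(s): 4 × 2.5 ms = 10 ms.
End-to-end = 161 ms.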